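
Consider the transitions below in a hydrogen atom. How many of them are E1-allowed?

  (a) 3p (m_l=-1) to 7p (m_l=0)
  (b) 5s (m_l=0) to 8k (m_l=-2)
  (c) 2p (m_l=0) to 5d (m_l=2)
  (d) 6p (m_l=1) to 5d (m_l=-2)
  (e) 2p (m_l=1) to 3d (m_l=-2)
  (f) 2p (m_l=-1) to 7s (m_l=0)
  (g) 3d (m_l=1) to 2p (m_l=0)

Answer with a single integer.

(a) forbidden — Δl = +0 (E1 requires Δl = ±1)
(b) forbidden — Δl = +7 (E1 requires Δl = ±1); Δm_l = -2 (E1 requires Δm_l = 0, ±1)
(c) forbidden — Δm_l = +2 (E1 requires Δm_l = 0, ±1)
(d) forbidden — Δm_l = -3 (E1 requires Δm_l = 0, ±1)
(e) forbidden — Δm_l = -3 (E1 requires Δm_l = 0, ±1)
(f) allowed
(g) allowed
Total allowed: 2 of 7.

2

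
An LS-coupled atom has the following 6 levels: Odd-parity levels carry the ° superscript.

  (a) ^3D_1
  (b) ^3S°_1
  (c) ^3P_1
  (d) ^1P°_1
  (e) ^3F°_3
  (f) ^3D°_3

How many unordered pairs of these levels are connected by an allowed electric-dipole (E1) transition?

(a)–(b): forbidden (ΔL).
(a)–(c): forbidden (parity).
(a)–(d): forbidden (ΔS).
(a)–(e): forbidden (ΔJ).
(a)–(f): forbidden (ΔJ).
(b)–(c): allowed.
(b)–(d): forbidden (parity, ΔS).
(b)–(e): forbidden (parity, ΔL, ΔJ).
(b)–(f): forbidden (parity, ΔL, ΔJ).
(c)–(d): forbidden (ΔS).
(c)–(e): forbidden (ΔL, ΔJ).
(c)–(f): forbidden (ΔJ).
(d)–(e): forbidden (parity, ΔS, ΔL, ΔJ).
(d)–(f): forbidden (parity, ΔS, ΔJ).
(e)–(f): forbidden (parity).
Allowed pairs: 1 of 15.

1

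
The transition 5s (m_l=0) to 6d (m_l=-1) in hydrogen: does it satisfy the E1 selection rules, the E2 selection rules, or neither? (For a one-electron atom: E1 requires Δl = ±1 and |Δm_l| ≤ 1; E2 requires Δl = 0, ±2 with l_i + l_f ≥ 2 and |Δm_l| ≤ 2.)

E2

Δl = 2 − 0 = +2; l_i + l_f = 2.
Δm_l = -1.
E1 (Δl = ±1, |Δm_l| ≤ 1): not satisfied.
E2 (Δl = 0,±2, l_i+l_f ≥ 2, |Δm_l| ≤ 2): satisfied.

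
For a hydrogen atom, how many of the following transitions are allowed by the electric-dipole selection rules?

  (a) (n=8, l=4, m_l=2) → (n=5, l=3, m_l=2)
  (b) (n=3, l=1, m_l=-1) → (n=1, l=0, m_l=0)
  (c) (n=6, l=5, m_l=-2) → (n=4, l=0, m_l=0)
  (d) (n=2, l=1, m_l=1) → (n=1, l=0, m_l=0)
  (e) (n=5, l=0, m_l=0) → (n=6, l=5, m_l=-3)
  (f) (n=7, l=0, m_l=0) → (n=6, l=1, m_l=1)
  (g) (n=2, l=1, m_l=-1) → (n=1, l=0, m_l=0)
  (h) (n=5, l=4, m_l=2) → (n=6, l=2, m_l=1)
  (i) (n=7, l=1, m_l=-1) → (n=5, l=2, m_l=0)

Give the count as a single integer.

6

(a) allowed
(b) allowed
(c) forbidden — Δl = -5 (E1 requires Δl = ±1); Δm_l = +2 (E1 requires Δm_l = 0, ±1)
(d) allowed
(e) forbidden — Δl = +5 (E1 requires Δl = ±1); Δm_l = -3 (E1 requires Δm_l = 0, ±1)
(f) allowed
(g) allowed
(h) forbidden — Δl = -2 (E1 requires Δl = ±1)
(i) allowed
Total allowed: 6 of 9.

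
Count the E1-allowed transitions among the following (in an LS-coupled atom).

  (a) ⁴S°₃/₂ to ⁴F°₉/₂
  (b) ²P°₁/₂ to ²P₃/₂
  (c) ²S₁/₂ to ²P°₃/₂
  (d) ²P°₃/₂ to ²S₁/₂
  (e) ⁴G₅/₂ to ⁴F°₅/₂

(a) forbidden (parity, ΔL, ΔJ fail)
(b) allowed
(c) allowed
(d) allowed
(e) allowed
Total allowed: 4 of 5.

4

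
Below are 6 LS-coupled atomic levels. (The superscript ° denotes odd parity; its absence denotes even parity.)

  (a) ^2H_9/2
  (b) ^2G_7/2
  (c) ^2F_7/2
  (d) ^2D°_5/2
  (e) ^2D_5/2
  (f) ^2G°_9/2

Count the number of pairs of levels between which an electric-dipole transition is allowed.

(a)–(b): forbidden (parity).
(a)–(c): forbidden (parity, ΔL).
(a)–(d): forbidden (ΔL, ΔJ).
(a)–(e): forbidden (parity, ΔL, ΔJ).
(a)–(f): allowed.
(b)–(c): forbidden (parity).
(b)–(d): forbidden (ΔL).
(b)–(e): forbidden (parity, ΔL).
(b)–(f): allowed.
(c)–(d): allowed.
(c)–(e): forbidden (parity).
(c)–(f): allowed.
(d)–(e): allowed.
(d)–(f): forbidden (parity, ΔL, ΔJ).
(e)–(f): forbidden (ΔL, ΔJ).
Allowed pairs: 5 of 15.

5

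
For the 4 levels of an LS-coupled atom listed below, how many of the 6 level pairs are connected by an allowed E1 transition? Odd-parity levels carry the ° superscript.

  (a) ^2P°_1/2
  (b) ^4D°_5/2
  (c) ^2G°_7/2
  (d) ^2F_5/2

1

(a)–(b): forbidden (parity, ΔS, ΔJ).
(a)–(c): forbidden (parity, ΔL, ΔJ).
(a)–(d): forbidden (ΔL, ΔJ).
(b)–(c): forbidden (parity, ΔS, ΔL).
(b)–(d): forbidden (ΔS).
(c)–(d): allowed.
Allowed pairs: 1 of 6.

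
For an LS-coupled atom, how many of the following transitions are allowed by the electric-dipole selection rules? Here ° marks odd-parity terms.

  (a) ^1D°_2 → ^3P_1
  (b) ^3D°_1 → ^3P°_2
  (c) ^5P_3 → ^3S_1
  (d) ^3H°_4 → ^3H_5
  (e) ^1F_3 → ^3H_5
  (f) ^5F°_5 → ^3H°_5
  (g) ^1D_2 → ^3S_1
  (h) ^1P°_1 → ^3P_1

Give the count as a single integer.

(a) forbidden (ΔS fails)
(b) forbidden (parity fails)
(c) forbidden (parity, ΔS, ΔJ fail)
(d) allowed
(e) forbidden (parity, ΔS, ΔL, ΔJ fail)
(f) forbidden (parity, ΔS, ΔL fail)
(g) forbidden (parity, ΔS, ΔL fail)
(h) forbidden (ΔS fails)
Total allowed: 1 of 8.

1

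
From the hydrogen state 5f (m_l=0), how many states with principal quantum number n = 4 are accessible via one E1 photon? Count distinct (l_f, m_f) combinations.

E1 requires Δl = ±1, so l_f ∈ {2, 4}; with 0 ≤ l_f ≤ n_f−1 = 3, the allowed l_f values are {2}.
For l_f = 2: m_f ∈ {m_i−1, m_i, m_i+1} ∩ [−2, 2] = {-1, 0, 1} → 3 states.
Total: 3.

3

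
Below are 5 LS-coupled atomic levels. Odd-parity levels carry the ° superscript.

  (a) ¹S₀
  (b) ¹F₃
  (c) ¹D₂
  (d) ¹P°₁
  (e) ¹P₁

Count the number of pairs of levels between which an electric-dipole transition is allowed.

3

(a)–(b): forbidden (parity, ΔL, ΔJ).
(a)–(c): forbidden (parity, ΔL, ΔJ).
(a)–(d): allowed.
(a)–(e): forbidden (parity).
(b)–(c): forbidden (parity).
(b)–(d): forbidden (ΔL, ΔJ).
(b)–(e): forbidden (parity, ΔL, ΔJ).
(c)–(d): allowed.
(c)–(e): forbidden (parity).
(d)–(e): allowed.
Allowed pairs: 3 of 10.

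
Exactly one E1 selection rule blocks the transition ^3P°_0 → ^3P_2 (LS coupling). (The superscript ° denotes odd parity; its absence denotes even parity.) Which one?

Parity must change: odd → even — passes.
ΔS = 0: S: 1 → 1 — passes.
ΔL = 0, ±1 (not L=0↔0): L: 1 → 1, ΔL = +0 — passes.
ΔJ = 0, ±1 (not J=0↔0): J: 0 → 2, ΔJ = +2 — fails.

the ΔJ = 0, ±1 rule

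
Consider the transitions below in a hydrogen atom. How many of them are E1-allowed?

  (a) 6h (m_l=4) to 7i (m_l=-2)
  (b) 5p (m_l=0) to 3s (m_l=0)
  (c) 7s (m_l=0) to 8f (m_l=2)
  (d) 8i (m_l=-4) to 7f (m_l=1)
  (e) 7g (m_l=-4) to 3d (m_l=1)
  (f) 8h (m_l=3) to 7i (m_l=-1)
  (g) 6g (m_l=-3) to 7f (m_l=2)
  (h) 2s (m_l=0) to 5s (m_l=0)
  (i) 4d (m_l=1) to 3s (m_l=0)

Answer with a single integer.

(a) forbidden — Δm_l = -6 (E1 requires Δm_l = 0, ±1)
(b) allowed
(c) forbidden — Δl = +3 (E1 requires Δl = ±1); Δm_l = +2 (E1 requires Δm_l = 0, ±1)
(d) forbidden — Δl = -3 (E1 requires Δl = ±1); Δm_l = +5 (E1 requires Δm_l = 0, ±1)
(e) forbidden — Δl = -2 (E1 requires Δl = ±1); Δm_l = +5 (E1 requires Δm_l = 0, ±1)
(f) forbidden — Δm_l = -4 (E1 requires Δm_l = 0, ±1)
(g) forbidden — Δm_l = +5 (E1 requires Δm_l = 0, ±1)
(h) forbidden — Δl = +0 (E1 requires Δl = ±1)
(i) forbidden — Δl = -2 (E1 requires Δl = ±1)
Total allowed: 1 of 9.

1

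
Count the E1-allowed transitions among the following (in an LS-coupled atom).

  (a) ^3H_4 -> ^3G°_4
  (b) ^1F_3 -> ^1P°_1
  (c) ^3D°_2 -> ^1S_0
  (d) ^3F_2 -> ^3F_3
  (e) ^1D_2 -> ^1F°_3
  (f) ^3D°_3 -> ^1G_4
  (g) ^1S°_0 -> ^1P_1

(a) allowed
(b) forbidden (ΔL, ΔJ fail)
(c) forbidden (ΔS, ΔL, ΔJ fail)
(d) forbidden (parity fails)
(e) allowed
(f) forbidden (ΔS, ΔL fail)
(g) allowed
Total allowed: 3 of 7.

3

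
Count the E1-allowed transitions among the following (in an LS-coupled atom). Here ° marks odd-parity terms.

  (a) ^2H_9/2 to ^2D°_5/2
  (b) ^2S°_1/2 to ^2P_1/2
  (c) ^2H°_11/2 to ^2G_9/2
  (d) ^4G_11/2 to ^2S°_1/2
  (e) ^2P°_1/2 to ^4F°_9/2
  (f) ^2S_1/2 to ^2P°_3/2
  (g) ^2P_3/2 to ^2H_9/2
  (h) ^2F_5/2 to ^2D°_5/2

(a) forbidden (ΔL, ΔJ fail)
(b) allowed
(c) allowed
(d) forbidden (ΔS, ΔL, ΔJ fail)
(e) forbidden (parity, ΔS, ΔL, ΔJ fail)
(f) allowed
(g) forbidden (parity, ΔL, ΔJ fail)
(h) allowed
Total allowed: 4 of 8.

4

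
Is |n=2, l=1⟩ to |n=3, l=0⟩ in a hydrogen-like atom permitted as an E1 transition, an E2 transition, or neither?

E1

Δl = 0 − 1 = -1; l_i + l_f = 1.
E1 (Δl = ±1): satisfied.
E2 (Δl = 0,±2, l_i+l_f ≥ 2): not satisfied.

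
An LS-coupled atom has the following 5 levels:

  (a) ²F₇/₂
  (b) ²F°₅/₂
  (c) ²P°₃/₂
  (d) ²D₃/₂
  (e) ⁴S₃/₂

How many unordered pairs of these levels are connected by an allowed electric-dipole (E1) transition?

3

(a)–(b): allowed.
(a)–(c): forbidden (ΔL, ΔJ).
(a)–(d): forbidden (parity, ΔJ).
(a)–(e): forbidden (parity, ΔS, ΔL, ΔJ).
(b)–(c): forbidden (parity, ΔL).
(b)–(d): allowed.
(b)–(e): forbidden (ΔS, ΔL).
(c)–(d): allowed.
(c)–(e): forbidden (ΔS).
(d)–(e): forbidden (parity, ΔS, ΔL).
Allowed pairs: 3 of 10.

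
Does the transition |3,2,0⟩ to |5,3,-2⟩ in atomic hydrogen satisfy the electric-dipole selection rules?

Initial l = 2, final l = 3, so Δl = +1. E1 requires Δl = ±1: passes.
m_l: 0 → -2 (Δm_l = -2). |Δm_l| ≤ 1 fails.
The transition is electric-dipole forbidden.

forbidden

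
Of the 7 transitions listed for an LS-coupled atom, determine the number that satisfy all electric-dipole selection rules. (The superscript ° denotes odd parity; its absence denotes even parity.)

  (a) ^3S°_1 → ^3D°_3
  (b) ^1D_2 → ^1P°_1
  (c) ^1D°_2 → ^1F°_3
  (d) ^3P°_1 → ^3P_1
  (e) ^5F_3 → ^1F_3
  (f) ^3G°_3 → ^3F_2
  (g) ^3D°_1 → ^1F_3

3

(a) forbidden (parity, ΔL, ΔJ fail)
(b) allowed
(c) forbidden (parity fails)
(d) allowed
(e) forbidden (parity, ΔS fail)
(f) allowed
(g) forbidden (ΔS, ΔJ fail)
Total allowed: 3 of 7.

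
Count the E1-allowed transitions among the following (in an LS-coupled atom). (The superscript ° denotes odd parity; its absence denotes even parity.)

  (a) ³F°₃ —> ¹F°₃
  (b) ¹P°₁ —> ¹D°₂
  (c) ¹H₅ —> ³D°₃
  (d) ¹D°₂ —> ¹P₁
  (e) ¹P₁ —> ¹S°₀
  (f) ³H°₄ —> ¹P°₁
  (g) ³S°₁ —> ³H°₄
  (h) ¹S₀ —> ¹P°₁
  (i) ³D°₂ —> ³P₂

4

(a) forbidden (parity, ΔS fail)
(b) forbidden (parity fails)
(c) forbidden (ΔS, ΔL, ΔJ fail)
(d) allowed
(e) allowed
(f) forbidden (parity, ΔS, ΔL, ΔJ fail)
(g) forbidden (parity, ΔL, ΔJ fail)
(h) allowed
(i) allowed
Total allowed: 4 of 9.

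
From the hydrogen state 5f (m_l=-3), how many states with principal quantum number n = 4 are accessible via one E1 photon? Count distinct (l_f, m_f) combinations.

E1 requires Δl = ±1, so l_f ∈ {2, 4}; with 0 ≤ l_f ≤ n_f−1 = 3, the allowed l_f values are {2}.
For l_f = 2: m_f ∈ {m_i−1, m_i, m_i+1} ∩ [−2, 2] = {-2} → 1 state.
Total: 1.

1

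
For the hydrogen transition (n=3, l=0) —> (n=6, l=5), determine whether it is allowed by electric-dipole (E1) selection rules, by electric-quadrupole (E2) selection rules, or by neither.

neither

Δl = 5 − 0 = +5; l_i + l_f = 5.
E1 (Δl = ±1): not satisfied.
E2 (Δl = 0,±2, l_i+l_f ≥ 2): not satisfied.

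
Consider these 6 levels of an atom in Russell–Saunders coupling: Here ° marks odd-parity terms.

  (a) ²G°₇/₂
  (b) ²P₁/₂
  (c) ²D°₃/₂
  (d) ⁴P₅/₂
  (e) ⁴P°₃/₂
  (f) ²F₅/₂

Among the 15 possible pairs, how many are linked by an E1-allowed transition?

4

(a)–(b): forbidden (ΔL, ΔJ).
(a)–(c): forbidden (parity, ΔL, ΔJ).
(a)–(d): forbidden (ΔS, ΔL).
(a)–(e): forbidden (parity, ΔS, ΔL, ΔJ).
(a)–(f): allowed.
(b)–(c): allowed.
(b)–(d): forbidden (parity, ΔS, ΔJ).
(b)–(e): forbidden (ΔS).
(b)–(f): forbidden (parity, ΔL, ΔJ).
(c)–(d): forbidden (ΔS).
(c)–(e): forbidden (parity, ΔS).
(c)–(f): allowed.
(d)–(e): allowed.
(d)–(f): forbidden (parity, ΔS, ΔL).
(e)–(f): forbidden (ΔS, ΔL).
Allowed pairs: 4 of 15.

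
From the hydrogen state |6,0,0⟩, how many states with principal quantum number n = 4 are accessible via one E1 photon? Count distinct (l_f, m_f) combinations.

E1 requires Δl = ±1, so l_f ∈ {-1, 1}; with 0 ≤ l_f ≤ n_f−1 = 3, the allowed l_f values are {1}.
For l_f = 1: m_f ∈ {m_i−1, m_i, m_i+1} ∩ [−1, 1] = {-1, 0, 1} → 3 states.
Total: 3.

3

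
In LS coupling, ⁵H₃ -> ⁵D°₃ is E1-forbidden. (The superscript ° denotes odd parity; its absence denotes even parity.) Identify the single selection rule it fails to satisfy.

Parity must change: even → odd — ✓.
ΔS = 0: S: 2 → 2 — ✓.
ΔL = 0, ±1 (not L=0↔0): L: 5 → 2, ΔL = -3 — ✗.
ΔJ = 0, ±1 (not J=0↔0): J: 3 → 3, ΔJ = +0 — ✓.

the ΔL = 0, ±1 rule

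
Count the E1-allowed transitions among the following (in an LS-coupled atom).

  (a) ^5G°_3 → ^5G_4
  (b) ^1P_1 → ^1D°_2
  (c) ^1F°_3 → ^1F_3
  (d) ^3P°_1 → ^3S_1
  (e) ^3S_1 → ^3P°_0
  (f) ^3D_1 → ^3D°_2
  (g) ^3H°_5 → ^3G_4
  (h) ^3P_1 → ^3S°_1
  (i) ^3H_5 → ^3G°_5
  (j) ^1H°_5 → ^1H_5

(a) allowed
(b) allowed
(c) allowed
(d) allowed
(e) allowed
(f) allowed
(g) allowed
(h) allowed
(i) allowed
(j) allowed
Total allowed: 10 of 10.

10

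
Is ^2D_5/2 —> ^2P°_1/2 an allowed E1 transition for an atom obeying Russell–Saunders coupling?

forbidden

Reading off the term symbols: S 1/2→1/2, L 2→1, J 5/2→1/2, parity even→odd.
Parity must change: even → odd — passes.
ΔS = 0: S: 1/2 → 1/2 — passes.
ΔL = 0, ±1 (not L=0↔0): L: 2 → 1, ΔL = -1 — passes.
ΔJ = 0, ±1 (not J=0↔0): J: 5/2 → 1/2, ΔJ = -2 — fails.
Rule(s) violated: ΔJ.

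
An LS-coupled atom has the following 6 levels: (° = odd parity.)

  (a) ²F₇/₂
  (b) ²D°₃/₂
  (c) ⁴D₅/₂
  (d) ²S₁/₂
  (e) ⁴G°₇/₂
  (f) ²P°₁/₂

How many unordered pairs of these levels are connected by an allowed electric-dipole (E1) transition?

(a)–(b): forbidden (ΔJ).
(a)–(c): forbidden (parity, ΔS).
(a)–(d): forbidden (parity, ΔL, ΔJ).
(a)–(e): forbidden (ΔS).
(a)–(f): forbidden (ΔL, ΔJ).
(b)–(c): forbidden (ΔS).
(b)–(d): forbidden (ΔL).
(b)–(e): forbidden (parity, ΔS, ΔL, ΔJ).
(b)–(f): forbidden (parity).
(c)–(d): forbidden (parity, ΔS, ΔL, ΔJ).
(c)–(e): forbidden (ΔL).
(c)–(f): forbidden (ΔS, ΔJ).
(d)–(e): forbidden (ΔS, ΔL, ΔJ).
(d)–(f): allowed.
(e)–(f): forbidden (parity, ΔS, ΔL, ΔJ).
Allowed pairs: 1 of 15.

1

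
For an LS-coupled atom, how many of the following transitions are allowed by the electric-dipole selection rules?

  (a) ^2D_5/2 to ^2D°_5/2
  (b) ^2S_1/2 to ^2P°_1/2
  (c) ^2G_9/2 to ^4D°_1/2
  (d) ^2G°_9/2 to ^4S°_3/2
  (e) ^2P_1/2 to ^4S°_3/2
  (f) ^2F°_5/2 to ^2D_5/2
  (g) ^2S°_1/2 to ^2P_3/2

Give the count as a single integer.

4

(a) allowed
(b) allowed
(c) forbidden (ΔS, ΔL, ΔJ fail)
(d) forbidden (parity, ΔS, ΔL, ΔJ fail)
(e) forbidden (ΔS fails)
(f) allowed
(g) allowed
Total allowed: 4 of 7.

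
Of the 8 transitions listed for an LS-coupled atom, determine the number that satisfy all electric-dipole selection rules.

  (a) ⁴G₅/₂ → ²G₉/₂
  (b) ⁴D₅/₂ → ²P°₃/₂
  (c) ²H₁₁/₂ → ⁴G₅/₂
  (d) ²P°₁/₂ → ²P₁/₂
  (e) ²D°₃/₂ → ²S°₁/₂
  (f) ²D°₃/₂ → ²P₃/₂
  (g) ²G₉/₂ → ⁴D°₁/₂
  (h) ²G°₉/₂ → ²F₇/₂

(a) forbidden (parity, ΔS, ΔJ fail)
(b) forbidden (ΔS fails)
(c) forbidden (parity, ΔS, ΔJ fail)
(d) allowed
(e) forbidden (parity, ΔL fail)
(f) allowed
(g) forbidden (ΔS, ΔL, ΔJ fail)
(h) allowed
Total allowed: 3 of 8.

3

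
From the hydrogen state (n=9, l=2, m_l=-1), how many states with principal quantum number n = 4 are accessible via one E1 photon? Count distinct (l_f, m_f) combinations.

5

E1 requires Δl = ±1, so l_f ∈ {1, 3}; with 0 ≤ l_f ≤ n_f−1 = 3, the allowed l_f values are {1, 3}.
For l_f = 1: m_f ∈ {m_i−1, m_i, m_i+1} ∩ [−1, 1] = {-1, 0} → 2 states.
For l_f = 3: m_f ∈ {m_i−1, m_i, m_i+1} ∩ [−3, 3] = {-2, -1, 0} → 3 states.
Total: 5.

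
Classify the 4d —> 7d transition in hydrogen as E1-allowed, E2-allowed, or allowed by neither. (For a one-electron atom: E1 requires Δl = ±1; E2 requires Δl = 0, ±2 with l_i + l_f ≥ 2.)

E2

Δl = 2 − 2 = +0; l_i + l_f = 4.
E1 (Δl = ±1): not satisfied.
E2 (Δl = 0,±2, l_i+l_f ≥ 2): satisfied.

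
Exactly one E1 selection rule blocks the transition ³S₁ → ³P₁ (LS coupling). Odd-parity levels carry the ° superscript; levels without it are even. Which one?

parity

ΔL = 0, ±1 (not L=0↔0): L: 0 → 1, ΔL = +1 — ok.
ΔJ = 0, ±1 (not J=0↔0): J: 1 → 1, ΔJ = +0 — ok.
Parity must change: even → even — fails.
ΔS = 0: S: 1 → 1 — ok.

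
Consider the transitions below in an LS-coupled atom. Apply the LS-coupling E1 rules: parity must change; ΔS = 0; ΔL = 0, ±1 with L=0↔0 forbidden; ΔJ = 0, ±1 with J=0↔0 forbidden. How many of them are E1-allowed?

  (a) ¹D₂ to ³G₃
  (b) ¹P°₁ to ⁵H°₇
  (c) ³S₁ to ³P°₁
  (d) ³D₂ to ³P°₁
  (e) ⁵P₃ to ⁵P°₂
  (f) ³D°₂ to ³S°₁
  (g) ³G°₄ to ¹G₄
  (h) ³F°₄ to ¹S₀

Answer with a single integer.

(a) forbidden (parity, ΔS, ΔL fail)
(b) forbidden (parity, ΔS, ΔL, ΔJ fail)
(c) allowed
(d) allowed
(e) allowed
(f) forbidden (parity, ΔL fail)
(g) forbidden (ΔS fails)
(h) forbidden (ΔS, ΔL, ΔJ fail)
Total allowed: 3 of 8.

3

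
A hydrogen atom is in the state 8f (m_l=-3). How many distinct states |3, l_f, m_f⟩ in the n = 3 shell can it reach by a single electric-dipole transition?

E1 requires Δl = ±1, so l_f ∈ {2, 4}; with 0 ≤ l_f ≤ n_f−1 = 2, the allowed l_f values are {2}.
For l_f = 2: m_f ∈ {m_i−1, m_i, m_i+1} ∩ [−2, 2] = {-2} → 1 state.
Total: 1.

1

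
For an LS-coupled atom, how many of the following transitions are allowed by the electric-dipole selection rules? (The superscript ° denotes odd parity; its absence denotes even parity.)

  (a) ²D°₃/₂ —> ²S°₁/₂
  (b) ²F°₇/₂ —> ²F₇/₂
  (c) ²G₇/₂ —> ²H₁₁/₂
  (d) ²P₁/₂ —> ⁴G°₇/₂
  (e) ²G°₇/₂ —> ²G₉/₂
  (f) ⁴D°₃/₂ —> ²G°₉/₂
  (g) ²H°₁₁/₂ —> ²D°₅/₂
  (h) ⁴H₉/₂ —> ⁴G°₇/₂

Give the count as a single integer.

3

(a) forbidden (parity, ΔL fail)
(b) allowed
(c) forbidden (parity, ΔJ fail)
(d) forbidden (ΔS, ΔL, ΔJ fail)
(e) allowed
(f) forbidden (parity, ΔS, ΔL, ΔJ fail)
(g) forbidden (parity, ΔL, ΔJ fail)
(h) allowed
Total allowed: 3 of 8.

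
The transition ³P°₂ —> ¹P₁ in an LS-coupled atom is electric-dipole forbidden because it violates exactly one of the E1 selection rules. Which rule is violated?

the ΔS = 0 rule

Initial level: S=1, L=1, J=2, parity odd. Final level: S=0, L=1, J=1, parity even.
Parity must change: odd → even — passes.
ΔS = 0: S: 1 → 0 — fails.
ΔL = 0, ±1 (not L=0↔0): L: 1 → 1, ΔL = +0 — passes.
ΔJ = 0, ±1 (not J=0↔0): J: 2 → 1, ΔJ = -1 — passes.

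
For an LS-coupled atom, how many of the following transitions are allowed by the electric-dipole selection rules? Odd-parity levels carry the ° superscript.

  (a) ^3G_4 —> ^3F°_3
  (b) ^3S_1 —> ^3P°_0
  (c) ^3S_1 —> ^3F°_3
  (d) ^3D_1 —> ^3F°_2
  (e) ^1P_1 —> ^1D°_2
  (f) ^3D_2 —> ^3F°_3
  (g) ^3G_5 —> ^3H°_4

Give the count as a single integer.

6

(a) allowed
(b) allowed
(c) forbidden (ΔL, ΔJ fail)
(d) allowed
(e) allowed
(f) allowed
(g) allowed
Total allowed: 6 of 7.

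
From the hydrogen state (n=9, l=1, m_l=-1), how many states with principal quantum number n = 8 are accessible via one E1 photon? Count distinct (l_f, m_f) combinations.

E1 requires Δl = ±1, so l_f ∈ {0, 2}; with 0 ≤ l_f ≤ n_f−1 = 7, the allowed l_f values are {0, 2}.
For l_f = 0: m_f ∈ {m_i−1, m_i, m_i+1} ∩ [−0, 0] = {0} → 1 state.
For l_f = 2: m_f ∈ {m_i−1, m_i, m_i+1} ∩ [−2, 2] = {-2, -1, 0} → 3 states.
Total: 4.

4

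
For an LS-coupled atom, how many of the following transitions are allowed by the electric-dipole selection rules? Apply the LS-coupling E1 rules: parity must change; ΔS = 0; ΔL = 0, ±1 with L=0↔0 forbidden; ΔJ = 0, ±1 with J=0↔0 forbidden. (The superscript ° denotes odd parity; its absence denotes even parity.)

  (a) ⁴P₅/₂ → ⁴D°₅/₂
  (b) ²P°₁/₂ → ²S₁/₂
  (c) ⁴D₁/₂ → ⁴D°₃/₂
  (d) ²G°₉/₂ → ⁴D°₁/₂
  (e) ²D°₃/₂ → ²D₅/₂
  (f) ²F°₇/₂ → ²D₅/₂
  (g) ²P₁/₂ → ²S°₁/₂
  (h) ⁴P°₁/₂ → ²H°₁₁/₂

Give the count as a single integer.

(a) allowed
(b) allowed
(c) allowed
(d) forbidden (parity, ΔS, ΔL, ΔJ fail)
(e) allowed
(f) allowed
(g) allowed
(h) forbidden (parity, ΔS, ΔL, ΔJ fail)
Total allowed: 6 of 8.

6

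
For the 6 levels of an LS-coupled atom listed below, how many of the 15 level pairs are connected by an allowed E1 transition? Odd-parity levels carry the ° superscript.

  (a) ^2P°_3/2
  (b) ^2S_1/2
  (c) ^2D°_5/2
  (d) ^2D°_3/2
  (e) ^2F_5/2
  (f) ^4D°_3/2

(a)–(b): allowed.
(a)–(c): forbidden (parity).
(a)–(d): forbidden (parity).
(a)–(e): forbidden (ΔL).
(a)–(f): forbidden (parity, ΔS).
(b)–(c): forbidden (ΔL, ΔJ).
(b)–(d): forbidden (ΔL).
(b)–(e): forbidden (parity, ΔL, ΔJ).
(b)–(f): forbidden (ΔS, ΔL).
(c)–(d): forbidden (parity).
(c)–(e): allowed.
(c)–(f): forbidden (parity, ΔS).
(d)–(e): allowed.
(d)–(f): forbidden (parity, ΔS).
(e)–(f): forbidden (ΔS).
Allowed pairs: 3 of 15.

3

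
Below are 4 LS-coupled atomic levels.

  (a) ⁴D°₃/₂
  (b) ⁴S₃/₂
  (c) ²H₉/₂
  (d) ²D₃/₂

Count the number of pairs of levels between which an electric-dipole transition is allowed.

(a)–(b): forbidden (ΔL).
(a)–(c): forbidden (ΔS, ΔL, ΔJ).
(a)–(d): forbidden (ΔS).
(b)–(c): forbidden (parity, ΔS, ΔL, ΔJ).
(b)–(d): forbidden (parity, ΔS, ΔL).
(c)–(d): forbidden (parity, ΔL, ΔJ).
Allowed pairs: 0 of 6.

0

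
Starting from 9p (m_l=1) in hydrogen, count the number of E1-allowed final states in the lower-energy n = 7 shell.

4

E1 requires Δl = ±1, so l_f ∈ {0, 2}; with 0 ≤ l_f ≤ n_f−1 = 6, the allowed l_f values are {0, 2}.
For l_f = 0: m_f ∈ {m_i−1, m_i, m_i+1} ∩ [−0, 0] = {0} → 1 state.
For l_f = 2: m_f ∈ {m_i−1, m_i, m_i+1} ∩ [−2, 2] = {0, 1, 2} → 3 states.
Total: 4.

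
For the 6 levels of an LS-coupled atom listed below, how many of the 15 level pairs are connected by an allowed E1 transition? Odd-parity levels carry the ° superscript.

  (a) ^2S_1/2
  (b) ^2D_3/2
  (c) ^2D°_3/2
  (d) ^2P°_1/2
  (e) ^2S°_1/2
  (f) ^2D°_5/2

4

(a)–(b): forbidden (parity, ΔL).
(a)–(c): forbidden (ΔL).
(a)–(d): allowed.
(a)–(e): forbidden (ΔL).
(a)–(f): forbidden (ΔL, ΔJ).
(b)–(c): allowed.
(b)–(d): allowed.
(b)–(e): forbidden (ΔL).
(b)–(f): allowed.
(c)–(d): forbidden (parity).
(c)–(e): forbidden (parity, ΔL).
(c)–(f): forbidden (parity).
(d)–(e): forbidden (parity).
(d)–(f): forbidden (parity, ΔJ).
(e)–(f): forbidden (parity, ΔL, ΔJ).
Allowed pairs: 4 of 15.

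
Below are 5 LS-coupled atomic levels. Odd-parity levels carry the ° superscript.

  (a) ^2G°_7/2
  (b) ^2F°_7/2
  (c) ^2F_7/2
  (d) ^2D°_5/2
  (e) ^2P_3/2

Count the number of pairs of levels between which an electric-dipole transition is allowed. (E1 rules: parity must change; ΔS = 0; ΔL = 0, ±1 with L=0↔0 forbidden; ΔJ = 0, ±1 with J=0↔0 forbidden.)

4

(a)–(b): forbidden (parity).
(a)–(c): allowed.
(a)–(d): forbidden (parity, ΔL).
(a)–(e): forbidden (ΔL, ΔJ).
(b)–(c): allowed.
(b)–(d): forbidden (parity).
(b)–(e): forbidden (ΔL, ΔJ).
(c)–(d): allowed.
(c)–(e): forbidden (parity, ΔL, ΔJ).
(d)–(e): allowed.
Allowed pairs: 4 of 10.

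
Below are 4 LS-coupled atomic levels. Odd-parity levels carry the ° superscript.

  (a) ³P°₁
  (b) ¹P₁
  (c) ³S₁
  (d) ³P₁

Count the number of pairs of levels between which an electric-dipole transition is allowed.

(a)–(b): forbidden (ΔS).
(a)–(c): allowed.
(a)–(d): allowed.
(b)–(c): forbidden (parity, ΔS).
(b)–(d): forbidden (parity, ΔS).
(c)–(d): forbidden (parity).
Allowed pairs: 2 of 6.

2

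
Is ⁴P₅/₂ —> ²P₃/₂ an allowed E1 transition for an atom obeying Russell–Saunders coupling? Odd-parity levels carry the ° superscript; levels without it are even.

forbidden

Initial level: S=3/2, L=1, J=5/2, parity even. Final level: S=1/2, L=1, J=3/2, parity even.
Parity must change: even → even — violated.
ΔS = 0: S: 3/2 → 1/2 — violated.
ΔL = 0, ±1 (not L=0↔0): L: 1 → 1, ΔL = +0 — satisfied.
ΔJ = 0, ±1 (not J=0↔0): J: 5/2 → 3/2, ΔJ = -1 — satisfied.
Rule(s) violated: parity, ΔS.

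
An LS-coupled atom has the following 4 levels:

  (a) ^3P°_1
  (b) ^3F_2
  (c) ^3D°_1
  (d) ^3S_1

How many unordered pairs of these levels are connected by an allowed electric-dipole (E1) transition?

(a)–(b): forbidden (ΔL).
(a)–(c): forbidden (parity).
(a)–(d): allowed.
(b)–(c): allowed.
(b)–(d): forbidden (parity, ΔL).
(c)–(d): forbidden (ΔL).
Allowed pairs: 2 of 6.

2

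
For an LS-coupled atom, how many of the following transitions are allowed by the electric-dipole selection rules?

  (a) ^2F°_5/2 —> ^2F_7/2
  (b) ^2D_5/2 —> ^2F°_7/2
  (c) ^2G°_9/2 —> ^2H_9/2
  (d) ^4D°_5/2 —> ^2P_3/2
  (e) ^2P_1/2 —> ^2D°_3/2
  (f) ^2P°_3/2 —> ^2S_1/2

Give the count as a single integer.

5

(a) allowed
(b) allowed
(c) allowed
(d) forbidden (ΔS fails)
(e) allowed
(f) allowed
Total allowed: 5 of 6.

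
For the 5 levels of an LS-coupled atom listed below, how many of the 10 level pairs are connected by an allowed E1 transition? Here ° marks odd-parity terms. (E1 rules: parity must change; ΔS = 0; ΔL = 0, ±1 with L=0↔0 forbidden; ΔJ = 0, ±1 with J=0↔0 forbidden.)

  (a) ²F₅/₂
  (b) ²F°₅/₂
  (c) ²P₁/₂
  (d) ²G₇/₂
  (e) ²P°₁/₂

(a)–(b): allowed.
(a)–(c): forbidden (parity, ΔL, ΔJ).
(a)–(d): forbidden (parity).
(a)–(e): forbidden (ΔL, ΔJ).
(b)–(c): forbidden (ΔL, ΔJ).
(b)–(d): allowed.
(b)–(e): forbidden (parity, ΔL, ΔJ).
(c)–(d): forbidden (parity, ΔL, ΔJ).
(c)–(e): allowed.
(d)–(e): forbidden (ΔL, ΔJ).
Allowed pairs: 3 of 10.

3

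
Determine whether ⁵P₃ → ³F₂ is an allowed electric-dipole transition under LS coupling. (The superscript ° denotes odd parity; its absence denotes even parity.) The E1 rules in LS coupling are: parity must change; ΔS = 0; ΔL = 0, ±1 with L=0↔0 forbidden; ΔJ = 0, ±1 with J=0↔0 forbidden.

forbidden

Parity must change: even → even — fails.
ΔS = 0: S: 2 → 1 — fails.
ΔL = 0, ±1 (not L=0↔0): L: 1 → 3, ΔL = +2 — fails.
ΔJ = 0, ±1 (not J=0↔0): J: 3 → 2, ΔJ = -1 — ok.
Rule(s) violated: parity, ΔS, ΔL.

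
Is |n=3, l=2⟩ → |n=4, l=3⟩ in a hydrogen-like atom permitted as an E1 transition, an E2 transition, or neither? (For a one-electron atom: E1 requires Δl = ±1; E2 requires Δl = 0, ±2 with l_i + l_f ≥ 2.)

Δl = 3 − 2 = +1; l_i + l_f = 5.
E1 (Δl = ±1): satisfied.
E2 (Δl = 0,±2, l_i+l_f ≥ 2): not satisfied.

E1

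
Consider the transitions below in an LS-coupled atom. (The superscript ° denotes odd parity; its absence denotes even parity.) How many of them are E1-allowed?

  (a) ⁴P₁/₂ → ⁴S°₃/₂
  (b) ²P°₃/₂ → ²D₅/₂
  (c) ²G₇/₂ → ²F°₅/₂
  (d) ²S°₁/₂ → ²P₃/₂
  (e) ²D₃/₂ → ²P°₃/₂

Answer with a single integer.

(a) allowed
(b) allowed
(c) allowed
(d) allowed
(e) allowed
Total allowed: 5 of 5.

5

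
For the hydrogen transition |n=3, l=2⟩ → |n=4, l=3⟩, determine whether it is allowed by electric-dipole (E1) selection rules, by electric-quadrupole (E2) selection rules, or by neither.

E1

Δl = 3 − 2 = +1; l_i + l_f = 5.
E1 (Δl = ±1): satisfied.
E2 (Δl = 0,±2, l_i+l_f ≥ 2): not satisfied.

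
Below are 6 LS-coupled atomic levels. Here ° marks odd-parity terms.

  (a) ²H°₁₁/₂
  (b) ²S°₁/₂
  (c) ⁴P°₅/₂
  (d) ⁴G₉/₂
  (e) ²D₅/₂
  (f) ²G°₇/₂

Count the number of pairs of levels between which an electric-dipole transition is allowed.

(a)–(b): forbidden (parity, ΔL, ΔJ).
(a)–(c): forbidden (parity, ΔS, ΔL, ΔJ).
(a)–(d): forbidden (ΔS).
(a)–(e): forbidden (ΔL, ΔJ).
(a)–(f): forbidden (parity, ΔJ).
(b)–(c): forbidden (parity, ΔS, ΔJ).
(b)–(d): forbidden (ΔS, ΔL, ΔJ).
(b)–(e): forbidden (ΔL, ΔJ).
(b)–(f): forbidden (parity, ΔL, ΔJ).
(c)–(d): forbidden (ΔL, ΔJ).
(c)–(e): forbidden (ΔS).
(c)–(f): forbidden (parity, ΔS, ΔL).
(d)–(e): forbidden (parity, ΔS, ΔL, ΔJ).
(d)–(f): forbidden (ΔS).
(e)–(f): forbidden (ΔL).
Allowed pairs: 0 of 15.

0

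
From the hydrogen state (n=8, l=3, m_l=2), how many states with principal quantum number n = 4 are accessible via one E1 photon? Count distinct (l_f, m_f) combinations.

2

E1 requires Δl = ±1, so l_f ∈ {2, 4}; with 0 ≤ l_f ≤ n_f−1 = 3, the allowed l_f values are {2}.
For l_f = 2: m_f ∈ {m_i−1, m_i, m_i+1} ∩ [−2, 2] = {1, 2} → 2 states.
Total: 2.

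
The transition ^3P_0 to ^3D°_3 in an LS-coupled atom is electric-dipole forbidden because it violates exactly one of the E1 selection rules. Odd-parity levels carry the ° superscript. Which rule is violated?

the ΔJ = 0, ±1 rule

Reading off the term symbols: S 1→1, L 1→2, J 0→3, parity even→odd.
Parity must change: even → odd — ✓.
ΔS = 0: S: 1 → 1 — ✓.
ΔL = 0, ±1 (not L=0↔0): L: 1 → 2, ΔL = +1 — ✓.
ΔJ = 0, ±1 (not J=0↔0): J: 0 → 3, ΔJ = +3 — ✗.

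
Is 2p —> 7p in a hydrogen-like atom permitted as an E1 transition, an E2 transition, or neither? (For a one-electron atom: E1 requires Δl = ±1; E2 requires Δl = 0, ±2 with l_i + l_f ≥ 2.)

E2

Δl = 1 − 1 = +0; l_i + l_f = 2.
E1 (Δl = ±1): not satisfied.
E2 (Δl = 0,±2, l_i+l_f ≥ 2): satisfied.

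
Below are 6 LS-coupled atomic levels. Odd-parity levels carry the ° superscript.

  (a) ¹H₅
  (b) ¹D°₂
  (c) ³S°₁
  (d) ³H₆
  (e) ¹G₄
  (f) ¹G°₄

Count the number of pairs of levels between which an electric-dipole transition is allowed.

2

(a)–(b): forbidden (ΔL, ΔJ).
(a)–(c): forbidden (ΔS, ΔL, ΔJ).
(a)–(d): forbidden (parity, ΔS).
(a)–(e): forbidden (parity).
(a)–(f): allowed.
(b)–(c): forbidden (parity, ΔS, ΔL).
(b)–(d): forbidden (ΔS, ΔL, ΔJ).
(b)–(e): forbidden (ΔL, ΔJ).
(b)–(f): forbidden (parity, ΔL, ΔJ).
(c)–(d): forbidden (ΔL, ΔJ).
(c)–(e): forbidden (ΔS, ΔL, ΔJ).
(c)–(f): forbidden (parity, ΔS, ΔL, ΔJ).
(d)–(e): forbidden (parity, ΔS, ΔJ).
(d)–(f): forbidden (ΔS, ΔJ).
(e)–(f): allowed.
Allowed pairs: 2 of 15.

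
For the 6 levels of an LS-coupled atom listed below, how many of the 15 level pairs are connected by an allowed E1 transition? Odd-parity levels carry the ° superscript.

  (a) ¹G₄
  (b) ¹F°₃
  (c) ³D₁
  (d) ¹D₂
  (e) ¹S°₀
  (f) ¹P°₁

(a)–(b): allowed.
(a)–(c): forbidden (parity, ΔS, ΔL, ΔJ).
(a)–(d): forbidden (parity, ΔL, ΔJ).
(a)–(e): forbidden (ΔL, ΔJ).
(a)–(f): forbidden (ΔL, ΔJ).
(b)–(c): forbidden (ΔS, ΔJ).
(b)–(d): allowed.
(b)–(e): forbidden (parity, ΔL, ΔJ).
(b)–(f): forbidden (parity, ΔL, ΔJ).
(c)–(d): forbidden (parity, ΔS).
(c)–(e): forbidden (ΔS, ΔL).
(c)–(f): forbidden (ΔS).
(d)–(e): forbidden (ΔL, ΔJ).
(d)–(f): allowed.
(e)–(f): forbidden (parity).
Allowed pairs: 3 of 15.

3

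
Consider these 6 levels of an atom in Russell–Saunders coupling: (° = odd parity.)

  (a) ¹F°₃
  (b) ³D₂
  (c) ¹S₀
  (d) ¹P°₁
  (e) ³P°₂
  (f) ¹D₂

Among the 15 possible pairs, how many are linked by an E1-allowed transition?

(a)–(b): forbidden (ΔS).
(a)–(c): forbidden (ΔL, ΔJ).
(a)–(d): forbidden (parity, ΔL, ΔJ).
(a)–(e): forbidden (parity, ΔS, ΔL).
(a)–(f): allowed.
(b)–(c): forbidden (parity, ΔS, ΔL, ΔJ).
(b)–(d): forbidden (ΔS).
(b)–(e): allowed.
(b)–(f): forbidden (parity, ΔS).
(c)–(d): allowed.
(c)–(e): forbidden (ΔS, ΔJ).
(c)–(f): forbidden (parity, ΔL, ΔJ).
(d)–(e): forbidden (parity, ΔS).
(d)–(f): allowed.
(e)–(f): forbidden (ΔS).
Allowed pairs: 4 of 15.

4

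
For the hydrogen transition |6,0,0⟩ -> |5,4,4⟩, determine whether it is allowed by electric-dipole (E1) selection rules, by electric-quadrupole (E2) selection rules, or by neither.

neither

Δl = 4 − 0 = +4; l_i + l_f = 4.
Δm_l = +4.
E1 (Δl = ±1, |Δm_l| ≤ 1): not satisfied.
E2 (Δl = 0,±2, l_i+l_f ≥ 2, |Δm_l| ≤ 2): not satisfied.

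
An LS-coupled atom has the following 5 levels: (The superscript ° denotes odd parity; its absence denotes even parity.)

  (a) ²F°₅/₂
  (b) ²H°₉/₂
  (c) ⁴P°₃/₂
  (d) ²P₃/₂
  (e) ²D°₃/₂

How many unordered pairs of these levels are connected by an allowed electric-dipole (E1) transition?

1

(a)–(b): forbidden (parity, ΔL, ΔJ).
(a)–(c): forbidden (parity, ΔS, ΔL).
(a)–(d): forbidden (ΔL).
(a)–(e): forbidden (parity).
(b)–(c): forbidden (parity, ΔS, ΔL, ΔJ).
(b)–(d): forbidden (ΔL, ΔJ).
(b)–(e): forbidden (parity, ΔL, ΔJ).
(c)–(d): forbidden (ΔS).
(c)–(e): forbidden (parity, ΔS).
(d)–(e): allowed.
Allowed pairs: 1 of 10.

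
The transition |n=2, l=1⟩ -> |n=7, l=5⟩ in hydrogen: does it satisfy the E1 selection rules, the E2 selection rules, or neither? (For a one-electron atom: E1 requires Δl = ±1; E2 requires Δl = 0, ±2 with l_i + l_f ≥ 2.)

neither

Δl = 5 − 1 = +4; l_i + l_f = 6.
E1 (Δl = ±1): not satisfied.
E2 (Δl = 0,±2, l_i+l_f ≥ 2): not satisfied.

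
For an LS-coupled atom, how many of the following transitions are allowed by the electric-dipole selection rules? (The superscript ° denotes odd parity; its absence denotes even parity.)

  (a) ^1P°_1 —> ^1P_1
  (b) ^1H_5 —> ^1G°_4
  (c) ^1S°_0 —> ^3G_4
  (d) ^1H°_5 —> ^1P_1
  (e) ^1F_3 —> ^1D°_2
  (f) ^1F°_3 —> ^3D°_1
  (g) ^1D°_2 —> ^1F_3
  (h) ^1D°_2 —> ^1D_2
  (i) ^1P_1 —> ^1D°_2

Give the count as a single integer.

(a) allowed
(b) allowed
(c) forbidden (ΔS, ΔL, ΔJ fail)
(d) forbidden (ΔL, ΔJ fail)
(e) allowed
(f) forbidden (parity, ΔS, ΔJ fail)
(g) allowed
(h) allowed
(i) allowed
Total allowed: 6 of 9.

6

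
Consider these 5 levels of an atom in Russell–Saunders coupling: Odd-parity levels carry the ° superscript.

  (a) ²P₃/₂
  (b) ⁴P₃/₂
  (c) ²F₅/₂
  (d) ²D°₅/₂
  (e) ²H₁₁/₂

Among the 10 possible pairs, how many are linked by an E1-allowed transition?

(a)–(b): forbidden (parity, ΔS).
(a)–(c): forbidden (parity, ΔL).
(a)–(d): allowed.
(a)–(e): forbidden (parity, ΔL, ΔJ).
(b)–(c): forbidden (parity, ΔS, ΔL).
(b)–(d): forbidden (ΔS).
(b)–(e): forbidden (parity, ΔS, ΔL, ΔJ).
(c)–(d): allowed.
(c)–(e): forbidden (parity, ΔL, ΔJ).
(d)–(e): forbidden (ΔL, ΔJ).
Allowed pairs: 2 of 10.

2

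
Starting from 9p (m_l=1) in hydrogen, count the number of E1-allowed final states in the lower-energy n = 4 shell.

4

E1 requires Δl = ±1, so l_f ∈ {0, 2}; with 0 ≤ l_f ≤ n_f−1 = 3, the allowed l_f values are {0, 2}.
For l_f = 0: m_f ∈ {m_i−1, m_i, m_i+1} ∩ [−0, 0] = {0} → 1 state.
For l_f = 2: m_f ∈ {m_i−1, m_i, m_i+1} ∩ [−2, 2] = {0, 1, 2} → 3 states.
Total: 4.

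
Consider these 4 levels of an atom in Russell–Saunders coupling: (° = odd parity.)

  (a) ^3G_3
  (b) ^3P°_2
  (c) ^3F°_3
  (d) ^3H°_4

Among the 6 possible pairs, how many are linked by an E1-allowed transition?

(a)–(b): forbidden (ΔL).
(a)–(c): allowed.
(a)–(d): allowed.
(b)–(c): forbidden (parity, ΔL).
(b)–(d): forbidden (parity, ΔL, ΔJ).
(c)–(d): forbidden (parity, ΔL).
Allowed pairs: 2 of 6.

2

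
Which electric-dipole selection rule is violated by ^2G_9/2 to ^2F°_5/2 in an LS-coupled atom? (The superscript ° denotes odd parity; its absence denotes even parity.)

the ΔJ = 0, ±1 rule

Reading off the term symbols: S 1/2→1/2, L 4→3, J 9/2→5/2, parity even→odd.
Parity must change: even → odd — satisfied.
ΔS = 0: S: 1/2 → 1/2 — satisfied.
ΔL = 0, ±1 (not L=0↔0): L: 4 → 3, ΔL = -1 — satisfied.
ΔJ = 0, ±1 (not J=0↔0): J: 9/2 → 5/2, ΔJ = -2 — violated.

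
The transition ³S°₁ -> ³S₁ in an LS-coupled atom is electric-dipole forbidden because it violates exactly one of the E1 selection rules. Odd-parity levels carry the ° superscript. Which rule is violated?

Initial level: S=1, L=0, J=1, parity odd. Final level: S=1, L=0, J=1, parity even.
Parity must change: odd → even — ok.
ΔS = 0: S: 1 → 1 — ok.
ΔL = 0, ±1 (not L=0↔0): L: 0 → 0, ΔL = +0 — fails.
ΔJ = 0, ±1 (not J=0↔0): J: 1 → 1, ΔJ = +0 — ok.

the L=0 ↔ L=0 exclusion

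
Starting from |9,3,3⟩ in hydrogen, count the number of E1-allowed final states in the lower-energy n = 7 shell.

4

E1 requires Δl = ±1, so l_f ∈ {2, 4}; with 0 ≤ l_f ≤ n_f−1 = 6, the allowed l_f values are {2, 4}.
For l_f = 2: m_f ∈ {m_i−1, m_i, m_i+1} ∩ [−2, 2] = {2} → 1 state.
For l_f = 4: m_f ∈ {m_i−1, m_i, m_i+1} ∩ [−4, 4] = {2, 3, 4} → 3 states.
Total: 4.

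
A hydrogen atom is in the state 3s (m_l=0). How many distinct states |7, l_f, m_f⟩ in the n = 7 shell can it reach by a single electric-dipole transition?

E1 requires Δl = ±1, so l_f ∈ {-1, 1}; with 0 ≤ l_f ≤ n_f−1 = 6, the allowed l_f values are {1}.
For l_f = 1: m_f ∈ {m_i−1, m_i, m_i+1} ∩ [−1, 1] = {-1, 0, 1} → 3 states.
Total: 3.

3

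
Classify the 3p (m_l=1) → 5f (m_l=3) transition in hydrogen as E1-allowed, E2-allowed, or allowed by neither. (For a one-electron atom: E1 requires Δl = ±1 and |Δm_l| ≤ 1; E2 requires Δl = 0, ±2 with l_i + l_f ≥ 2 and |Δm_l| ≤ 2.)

Δl = 3 − 1 = +2; l_i + l_f = 4.
Δm_l = +2.
E1 (Δl = ±1, |Δm_l| ≤ 1): not satisfied.
E2 (Δl = 0,±2, l_i+l_f ≥ 2, |Δm_l| ≤ 2): satisfied.

E2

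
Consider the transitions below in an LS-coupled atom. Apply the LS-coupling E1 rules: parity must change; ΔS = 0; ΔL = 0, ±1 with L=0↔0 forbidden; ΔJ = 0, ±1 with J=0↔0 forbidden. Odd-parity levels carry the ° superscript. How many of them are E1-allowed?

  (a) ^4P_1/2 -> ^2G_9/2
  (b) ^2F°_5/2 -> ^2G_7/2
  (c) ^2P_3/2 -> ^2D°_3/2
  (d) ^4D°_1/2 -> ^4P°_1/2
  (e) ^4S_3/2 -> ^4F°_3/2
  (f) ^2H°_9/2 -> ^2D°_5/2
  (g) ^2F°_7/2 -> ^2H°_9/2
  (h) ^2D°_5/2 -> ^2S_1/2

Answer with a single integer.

2

(a) forbidden (parity, ΔS, ΔL, ΔJ fail)
(b) allowed
(c) allowed
(d) forbidden (parity fails)
(e) forbidden (ΔL fails)
(f) forbidden (parity, ΔL, ΔJ fail)
(g) forbidden (parity, ΔL fail)
(h) forbidden (ΔL, ΔJ fail)
Total allowed: 2 of 8.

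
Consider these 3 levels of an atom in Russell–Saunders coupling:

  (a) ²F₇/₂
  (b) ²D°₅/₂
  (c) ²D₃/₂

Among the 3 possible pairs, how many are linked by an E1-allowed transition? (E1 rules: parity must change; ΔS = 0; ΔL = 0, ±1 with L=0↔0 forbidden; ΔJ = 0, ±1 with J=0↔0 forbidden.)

2

(a)–(b): allowed.
(a)–(c): forbidden (parity, ΔJ).
(b)–(c): allowed.
Allowed pairs: 2 of 3.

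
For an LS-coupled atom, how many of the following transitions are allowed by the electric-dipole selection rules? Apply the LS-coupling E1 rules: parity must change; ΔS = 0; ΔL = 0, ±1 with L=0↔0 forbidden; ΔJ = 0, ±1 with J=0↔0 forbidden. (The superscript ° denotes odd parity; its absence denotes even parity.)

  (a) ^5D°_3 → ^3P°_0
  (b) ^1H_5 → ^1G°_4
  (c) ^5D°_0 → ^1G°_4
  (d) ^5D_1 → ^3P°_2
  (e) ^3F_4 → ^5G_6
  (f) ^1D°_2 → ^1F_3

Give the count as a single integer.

(a) forbidden (parity, ΔS, ΔJ fail)
(b) allowed
(c) forbidden (parity, ΔS, ΔL, ΔJ fail)
(d) forbidden (ΔS fails)
(e) forbidden (parity, ΔS, ΔJ fail)
(f) allowed
Total allowed: 2 of 6.

2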